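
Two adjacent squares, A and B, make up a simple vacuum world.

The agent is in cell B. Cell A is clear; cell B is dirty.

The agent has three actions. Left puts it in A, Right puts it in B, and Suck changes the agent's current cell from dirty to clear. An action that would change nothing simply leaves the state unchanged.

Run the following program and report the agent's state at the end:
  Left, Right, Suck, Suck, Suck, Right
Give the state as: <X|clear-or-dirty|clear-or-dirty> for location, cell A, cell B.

<B|clear|clear>

1) do Left; now <A|clear|dirty>
2) do Right; now <B|clear|dirty>
3) do Suck; now <B|clear|clear>
4) do Suck; now <B|clear|clear>
5) do Suck; now <B|clear|clear>
6) do Right; now <B|clear|clear>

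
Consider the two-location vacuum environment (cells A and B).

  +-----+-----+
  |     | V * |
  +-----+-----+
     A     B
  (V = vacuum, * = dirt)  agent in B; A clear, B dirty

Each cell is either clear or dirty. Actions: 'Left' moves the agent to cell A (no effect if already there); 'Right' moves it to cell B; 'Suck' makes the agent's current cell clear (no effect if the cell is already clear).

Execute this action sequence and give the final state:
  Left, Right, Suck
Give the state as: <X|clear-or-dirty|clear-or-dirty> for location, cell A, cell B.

1) do Left; now <A|clear|dirty>
2) do Right; now <B|clear|dirty>
3) do Suck; now <B|clear|clear>

<B|clear|clear>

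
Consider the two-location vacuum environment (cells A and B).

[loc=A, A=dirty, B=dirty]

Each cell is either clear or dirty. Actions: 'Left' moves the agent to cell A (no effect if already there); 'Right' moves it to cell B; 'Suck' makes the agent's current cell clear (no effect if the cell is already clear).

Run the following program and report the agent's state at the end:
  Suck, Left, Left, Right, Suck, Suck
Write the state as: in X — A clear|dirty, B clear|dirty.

in B — A clear, B clear

step 1/6 (Suck): in A — A clear, B dirty
step 2/6 (Left): in A — A clear, B dirty
step 3/6 (Left): in A — A clear, B dirty
step 4/6 (Right): in B — A clear, B dirty
step 5/6 (Suck): in B — A clear, B clear
step 6/6 (Suck): in B — A clear, B clear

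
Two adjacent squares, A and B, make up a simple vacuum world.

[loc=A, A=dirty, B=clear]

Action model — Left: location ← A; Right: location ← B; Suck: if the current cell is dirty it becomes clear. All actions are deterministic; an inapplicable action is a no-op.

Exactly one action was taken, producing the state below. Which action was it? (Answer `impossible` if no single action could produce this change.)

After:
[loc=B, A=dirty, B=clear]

Right

try  Left: in A — A dirty, B clear
try Right: in B — A dirty, B clear  ← match
try  Suck: in A — A clear, B clear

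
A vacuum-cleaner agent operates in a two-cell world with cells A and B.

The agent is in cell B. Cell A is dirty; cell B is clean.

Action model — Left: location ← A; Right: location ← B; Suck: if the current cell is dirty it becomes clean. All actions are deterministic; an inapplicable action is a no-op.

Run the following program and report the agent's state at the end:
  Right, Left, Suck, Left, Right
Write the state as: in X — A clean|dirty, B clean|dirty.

in B — A clean, B clean

1) do Right; now in B — A dirty, B clean
2) do Left; now in A — A dirty, B clean
3) do Suck; now in A — A clean, B clean
4) do Left; now in A — A clean, B clean
5) do Right; now in B — A clean, B clean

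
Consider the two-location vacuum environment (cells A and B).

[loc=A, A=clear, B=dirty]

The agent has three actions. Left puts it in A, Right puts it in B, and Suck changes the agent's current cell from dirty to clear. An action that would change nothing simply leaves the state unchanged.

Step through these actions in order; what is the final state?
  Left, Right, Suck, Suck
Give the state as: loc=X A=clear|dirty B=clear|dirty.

loc=B A=clear B=clear

1. Left → loc=A A=clear B=dirty
2. Right → loc=B A=clear B=dirty
3. Suck → loc=B A=clear B=clear
4. Suck → loc=B A=clear B=clear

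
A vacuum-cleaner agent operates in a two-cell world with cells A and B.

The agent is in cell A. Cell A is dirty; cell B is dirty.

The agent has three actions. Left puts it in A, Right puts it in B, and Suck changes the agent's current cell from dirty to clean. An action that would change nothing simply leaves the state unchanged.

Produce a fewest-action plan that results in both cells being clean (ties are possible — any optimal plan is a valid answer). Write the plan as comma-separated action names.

Suck, Right, Suck

[1] after Suck: loc=A A=clean B=dirty
[2] after Right: loc=B A=clean B=dirty
[3] after Suck: loc=B A=clean B=clean
min 3: Suck A + move + Suck B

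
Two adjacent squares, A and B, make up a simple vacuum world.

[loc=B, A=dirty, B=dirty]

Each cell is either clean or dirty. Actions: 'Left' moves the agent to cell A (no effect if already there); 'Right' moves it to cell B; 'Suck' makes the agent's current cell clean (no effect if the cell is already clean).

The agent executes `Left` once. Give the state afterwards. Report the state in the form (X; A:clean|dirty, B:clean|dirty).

start: (B; A:dirty, B:dirty)
t=1 Left ⇒ (A; A:dirty, B:dirty)

(A; A:dirty, B:dirty)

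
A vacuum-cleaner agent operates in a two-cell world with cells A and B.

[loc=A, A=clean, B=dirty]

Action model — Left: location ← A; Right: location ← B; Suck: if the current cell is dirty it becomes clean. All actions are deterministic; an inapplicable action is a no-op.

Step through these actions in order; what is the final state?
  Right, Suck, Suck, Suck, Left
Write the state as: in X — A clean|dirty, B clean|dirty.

1) do Right; now in B — A clean, B dirty
2) do Suck; now in B — A clean, B clean
3) do Suck; now in B — A clean, B clean
4) do Suck; now in B — A clean, B clean
5) do Left; now in A — A clean, B clean

in A — A clean, B clean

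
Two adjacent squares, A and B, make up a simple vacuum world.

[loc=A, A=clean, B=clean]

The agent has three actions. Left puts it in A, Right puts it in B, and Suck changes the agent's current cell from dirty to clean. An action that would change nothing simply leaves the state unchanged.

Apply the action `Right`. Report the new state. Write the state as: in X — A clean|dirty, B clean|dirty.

start: in A — A clean, B clean
step 1/1 (Right): in B — A clean, B clean

in B — A clean, B clean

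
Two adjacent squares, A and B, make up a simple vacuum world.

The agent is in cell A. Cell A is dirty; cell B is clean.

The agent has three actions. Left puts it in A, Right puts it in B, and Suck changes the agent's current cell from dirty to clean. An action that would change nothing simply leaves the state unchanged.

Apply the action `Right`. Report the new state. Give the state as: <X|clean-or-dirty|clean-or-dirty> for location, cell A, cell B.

<B|dirty|clean>

start: <A|dirty|clean>
1) do Right; now <B|dirty|clean>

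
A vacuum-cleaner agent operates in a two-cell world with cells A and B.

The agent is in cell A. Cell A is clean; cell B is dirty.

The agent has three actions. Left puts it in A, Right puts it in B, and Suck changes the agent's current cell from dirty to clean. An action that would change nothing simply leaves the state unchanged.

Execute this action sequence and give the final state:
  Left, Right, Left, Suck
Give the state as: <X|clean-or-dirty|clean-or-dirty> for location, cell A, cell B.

<A|clean|dirty>

1. Left → <A|clean|dirty>
2. Right → <B|clean|dirty>
3. Left → <A|clean|dirty>
4. Suck → <A|clean|dirty>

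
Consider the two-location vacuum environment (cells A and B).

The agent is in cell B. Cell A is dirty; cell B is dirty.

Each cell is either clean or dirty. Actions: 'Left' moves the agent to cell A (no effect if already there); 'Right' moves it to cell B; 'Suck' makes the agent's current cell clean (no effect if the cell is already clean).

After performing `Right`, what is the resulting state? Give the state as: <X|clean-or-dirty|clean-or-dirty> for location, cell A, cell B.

start: <B|dirty|dirty>
t=1 Right ⇒ <B|dirty|dirty>

<B|dirty|dirty>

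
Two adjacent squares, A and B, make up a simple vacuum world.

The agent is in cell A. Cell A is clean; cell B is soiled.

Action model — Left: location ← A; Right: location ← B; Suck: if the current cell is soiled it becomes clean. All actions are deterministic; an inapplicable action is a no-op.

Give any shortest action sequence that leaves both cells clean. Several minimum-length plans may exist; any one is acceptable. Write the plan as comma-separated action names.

Right, Suck

step 1/2 (Right): loc=B A=clean B=soiled
step 2/2 (Suck): loc=B A=clean B=clean
min 2: go B then Suck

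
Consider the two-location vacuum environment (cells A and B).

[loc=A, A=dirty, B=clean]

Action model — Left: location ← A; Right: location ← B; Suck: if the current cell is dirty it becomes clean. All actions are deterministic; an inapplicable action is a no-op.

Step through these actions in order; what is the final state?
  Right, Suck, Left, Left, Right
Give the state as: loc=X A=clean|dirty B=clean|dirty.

loc=B A=dirty B=clean

1. Right → loc=B A=dirty B=clean
2. Suck → loc=B A=dirty B=clean
3. Left → loc=A A=dirty B=clean
4. Left → loc=A A=dirty B=clean
5. Right → loc=B A=dirty B=clean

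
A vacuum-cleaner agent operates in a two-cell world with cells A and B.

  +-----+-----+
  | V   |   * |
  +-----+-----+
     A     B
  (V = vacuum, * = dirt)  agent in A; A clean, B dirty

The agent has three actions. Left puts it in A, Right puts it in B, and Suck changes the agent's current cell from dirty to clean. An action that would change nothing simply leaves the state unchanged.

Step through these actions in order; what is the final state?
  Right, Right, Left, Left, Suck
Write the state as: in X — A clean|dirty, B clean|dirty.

1. Right → in B — A clean, B dirty
2. Right → in B — A clean, B dirty
3. Left → in A — A clean, B dirty
4. Left → in A — A clean, B dirty
5. Suck → in A — A clean, B dirty

in A — A clean, B dirty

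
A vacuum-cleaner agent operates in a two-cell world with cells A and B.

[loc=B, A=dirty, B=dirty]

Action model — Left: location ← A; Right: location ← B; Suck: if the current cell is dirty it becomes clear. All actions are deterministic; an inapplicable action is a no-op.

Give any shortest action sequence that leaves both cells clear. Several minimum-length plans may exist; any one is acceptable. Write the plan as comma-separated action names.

Suck, Left, Suck

1. Suck → (B; A:dirty, B:clear)
2. Left → (A; A:dirty, B:clear)
3. Suck → (A; A:clear, B:clear)
min 3: Suck B + move + Suck A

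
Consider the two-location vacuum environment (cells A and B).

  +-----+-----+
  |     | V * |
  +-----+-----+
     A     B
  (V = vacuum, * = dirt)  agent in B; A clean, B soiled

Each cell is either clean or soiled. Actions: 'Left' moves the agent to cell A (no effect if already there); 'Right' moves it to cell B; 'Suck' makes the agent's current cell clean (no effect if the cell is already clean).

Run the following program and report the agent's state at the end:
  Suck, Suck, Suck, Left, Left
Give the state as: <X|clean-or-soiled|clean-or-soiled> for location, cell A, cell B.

<A|clean|clean>

1) do Suck; now <B|clean|clean>
2) do Suck; now <B|clean|clean>
3) do Suck; now <B|clean|clean>
4) do Left; now <A|clean|clean>
5) do Left; now <A|clean|clean>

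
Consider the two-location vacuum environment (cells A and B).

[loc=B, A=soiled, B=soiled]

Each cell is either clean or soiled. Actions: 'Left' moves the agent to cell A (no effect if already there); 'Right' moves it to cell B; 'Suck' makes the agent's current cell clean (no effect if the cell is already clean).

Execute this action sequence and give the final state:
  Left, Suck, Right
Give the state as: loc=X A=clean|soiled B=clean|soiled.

step 1/3 (Left): loc=A A=soiled B=soiled
step 2/3 (Suck): loc=A A=clean B=soiled
step 3/3 (Right): loc=B A=clean B=soiled

loc=B A=clean B=soiled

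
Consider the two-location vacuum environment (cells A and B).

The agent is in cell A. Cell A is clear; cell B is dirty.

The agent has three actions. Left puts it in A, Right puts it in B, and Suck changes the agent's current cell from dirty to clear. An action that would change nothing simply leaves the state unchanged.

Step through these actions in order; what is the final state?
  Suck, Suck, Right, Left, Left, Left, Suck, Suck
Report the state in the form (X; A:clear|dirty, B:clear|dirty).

(A; A:clear, B:dirty)

1. Suck → (A; A:clear, B:dirty)
2. Suck → (A; A:clear, B:dirty)
3. Right → (B; A:clear, B:dirty)
4. Left → (A; A:clear, B:dirty)
5. Left → (A; A:clear, B:dirty)
6. Left → (A; A:clear, B:dirty)
7. Suck → (A; A:clear, B:dirty)
8. Suck → (A; A:clear, B:dirty)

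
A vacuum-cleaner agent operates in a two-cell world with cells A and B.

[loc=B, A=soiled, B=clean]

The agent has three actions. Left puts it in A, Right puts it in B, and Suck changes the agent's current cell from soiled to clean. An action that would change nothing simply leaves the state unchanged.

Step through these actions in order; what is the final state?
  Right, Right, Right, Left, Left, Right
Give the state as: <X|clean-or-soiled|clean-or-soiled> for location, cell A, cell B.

<B|soiled|clean>

step 1/6 (Right): <B|soiled|clean>
step 2/6 (Right): <B|soiled|clean>
step 3/6 (Right): <B|soiled|clean>
step 4/6 (Left): <A|soiled|clean>
step 5/6 (Left): <A|soiled|clean>
step 6/6 (Right): <B|soiled|clean>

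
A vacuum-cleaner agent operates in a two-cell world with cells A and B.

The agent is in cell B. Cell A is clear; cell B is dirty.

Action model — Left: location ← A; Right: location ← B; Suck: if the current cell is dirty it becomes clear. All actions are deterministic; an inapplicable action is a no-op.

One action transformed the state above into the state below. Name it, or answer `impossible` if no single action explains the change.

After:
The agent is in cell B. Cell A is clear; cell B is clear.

Suck

try  Left: in A — A clear, B dirty
try Right: in B — A clear, B dirty
try  Suck: in B — A clear, B clear  ← match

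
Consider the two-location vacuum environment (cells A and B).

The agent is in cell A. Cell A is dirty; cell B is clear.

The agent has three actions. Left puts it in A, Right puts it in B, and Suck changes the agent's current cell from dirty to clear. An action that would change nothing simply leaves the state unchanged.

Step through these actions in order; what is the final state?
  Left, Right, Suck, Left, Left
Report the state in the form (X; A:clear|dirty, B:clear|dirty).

1. Left → (A; A:dirty, B:clear)
2. Right → (B; A:dirty, B:clear)
3. Suck → (B; A:dirty, B:clear)
4. Left → (A; A:dirty, B:clear)
5. Left → (A; A:dirty, B:clear)

(A; A:dirty, B:clear)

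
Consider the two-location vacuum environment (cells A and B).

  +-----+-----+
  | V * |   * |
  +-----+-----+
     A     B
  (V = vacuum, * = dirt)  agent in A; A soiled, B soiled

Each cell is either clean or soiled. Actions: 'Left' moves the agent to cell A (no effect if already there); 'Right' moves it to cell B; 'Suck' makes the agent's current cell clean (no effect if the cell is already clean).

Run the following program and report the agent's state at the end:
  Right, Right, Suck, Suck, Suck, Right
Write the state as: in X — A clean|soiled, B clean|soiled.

in B — A soiled, B clean

Right (#1): in B — A soiled, B soiled
Right (#2): in B — A soiled, B soiled
Suck (#3): in B — A soiled, B clean
Suck (#4): in B — A soiled, B clean
Suck (#5): in B — A soiled, B clean
Right (#6): in B — A soiled, B clean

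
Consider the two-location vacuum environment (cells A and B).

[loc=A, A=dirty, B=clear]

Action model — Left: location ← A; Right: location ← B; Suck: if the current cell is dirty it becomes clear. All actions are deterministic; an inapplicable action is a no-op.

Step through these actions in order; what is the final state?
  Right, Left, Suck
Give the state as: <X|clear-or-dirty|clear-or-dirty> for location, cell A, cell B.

Right (#1): <B|dirty|clear>
Left (#2): <A|dirty|clear>
Suck (#3): <A|clear|clear>

<A|clear|clear>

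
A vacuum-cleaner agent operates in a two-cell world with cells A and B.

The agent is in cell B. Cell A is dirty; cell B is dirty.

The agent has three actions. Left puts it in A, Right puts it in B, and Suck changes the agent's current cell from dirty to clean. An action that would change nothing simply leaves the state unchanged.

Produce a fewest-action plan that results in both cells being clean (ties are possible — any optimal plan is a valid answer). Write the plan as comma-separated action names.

Suck, Left, Suck

[1] after Suck: in B — A dirty, B clean
[2] after Left: in A — A dirty, B clean
[3] after Suck: in A — A clean, B clean
min 3: Suck B + move + Suck A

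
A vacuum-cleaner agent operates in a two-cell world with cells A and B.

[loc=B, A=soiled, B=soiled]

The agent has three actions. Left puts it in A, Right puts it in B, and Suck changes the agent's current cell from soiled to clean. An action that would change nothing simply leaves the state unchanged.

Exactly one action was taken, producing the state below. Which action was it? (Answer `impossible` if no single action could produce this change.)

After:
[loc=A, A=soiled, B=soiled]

try  Left: (A; A:soiled, B:soiled)  ← match
try Right: (B; A:soiled, B:soiled)
try  Suck: (B; A:soiled, B:clean)

Left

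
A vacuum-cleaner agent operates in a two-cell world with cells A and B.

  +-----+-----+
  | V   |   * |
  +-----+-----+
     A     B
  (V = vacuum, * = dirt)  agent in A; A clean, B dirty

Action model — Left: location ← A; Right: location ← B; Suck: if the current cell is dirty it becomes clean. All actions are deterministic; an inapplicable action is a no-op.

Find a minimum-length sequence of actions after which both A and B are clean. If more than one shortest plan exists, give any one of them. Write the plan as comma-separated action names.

Right, Suck

1. Right → (B; A:clean, B:dirty)
2. Suck → (B; A:clean, B:clean)
min 2: go B then Suck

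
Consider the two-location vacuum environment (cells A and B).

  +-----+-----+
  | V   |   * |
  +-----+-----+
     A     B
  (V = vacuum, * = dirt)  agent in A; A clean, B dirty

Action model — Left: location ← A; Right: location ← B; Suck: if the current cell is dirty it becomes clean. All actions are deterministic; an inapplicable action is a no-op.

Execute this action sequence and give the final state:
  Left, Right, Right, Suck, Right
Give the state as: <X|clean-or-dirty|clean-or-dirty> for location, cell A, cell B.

<B|clean|clean>

[1] after Left: <A|clean|dirty>
[2] after Right: <B|clean|dirty>
[3] after Right: <B|clean|dirty>
[4] after Suck: <B|clean|clean>
[5] after Right: <B|clean|clean>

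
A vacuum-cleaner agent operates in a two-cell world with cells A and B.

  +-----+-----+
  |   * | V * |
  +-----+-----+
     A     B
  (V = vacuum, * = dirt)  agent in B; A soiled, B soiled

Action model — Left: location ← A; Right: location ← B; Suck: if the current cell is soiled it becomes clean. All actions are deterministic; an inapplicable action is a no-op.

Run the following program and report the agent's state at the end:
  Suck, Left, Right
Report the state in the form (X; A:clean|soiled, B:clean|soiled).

1. Suck → (B; A:soiled, B:clean)
2. Left → (A; A:soiled, B:clean)
3. Right → (B; A:soiled, B:clean)

(B; A:soiled, B:clean)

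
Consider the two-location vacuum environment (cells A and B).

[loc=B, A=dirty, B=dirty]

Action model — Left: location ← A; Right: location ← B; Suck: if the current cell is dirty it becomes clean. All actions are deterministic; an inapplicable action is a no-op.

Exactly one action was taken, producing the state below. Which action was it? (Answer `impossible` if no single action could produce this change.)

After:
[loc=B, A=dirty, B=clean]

Suck

try  Left: <A|dirty|dirty>
try Right: <B|dirty|dirty>
try  Suck: <B|dirty|clean>  ← match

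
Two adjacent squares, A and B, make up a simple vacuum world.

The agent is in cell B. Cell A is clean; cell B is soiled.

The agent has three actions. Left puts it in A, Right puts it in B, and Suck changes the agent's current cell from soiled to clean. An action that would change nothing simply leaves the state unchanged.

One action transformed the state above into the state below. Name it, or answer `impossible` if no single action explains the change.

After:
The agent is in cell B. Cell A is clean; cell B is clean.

try  Left: loc=A A=clean B=soiled
try Right: loc=B A=clean B=soiled
try  Suck: loc=B A=clean B=clean  ← match

Suck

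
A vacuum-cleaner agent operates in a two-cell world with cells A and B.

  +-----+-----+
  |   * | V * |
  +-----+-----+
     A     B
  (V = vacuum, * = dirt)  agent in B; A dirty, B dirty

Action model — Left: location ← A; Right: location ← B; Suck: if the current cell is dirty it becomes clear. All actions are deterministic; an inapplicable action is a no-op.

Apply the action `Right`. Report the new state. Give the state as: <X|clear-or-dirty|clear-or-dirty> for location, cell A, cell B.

start: <B|dirty|dirty>
1) do Right; now <B|dirty|dirty>

<B|dirty|dirty>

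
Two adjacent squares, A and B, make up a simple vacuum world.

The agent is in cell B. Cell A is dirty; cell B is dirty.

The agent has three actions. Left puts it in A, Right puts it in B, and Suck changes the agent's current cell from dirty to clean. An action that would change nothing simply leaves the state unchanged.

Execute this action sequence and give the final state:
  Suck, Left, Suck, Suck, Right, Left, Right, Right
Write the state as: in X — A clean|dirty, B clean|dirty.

in B — A clean, B clean

[1] after Suck: in B — A dirty, B clean
[2] after Left: in A — A dirty, B clean
[3] after Suck: in A — A clean, B clean
[4] after Suck: in A — A clean, B clean
[5] after Right: in B — A clean, B clean
[6] after Left: in A — A clean, B clean
[7] after Right: in B — A clean, B clean
[8] after Right: in B — A clean, B clean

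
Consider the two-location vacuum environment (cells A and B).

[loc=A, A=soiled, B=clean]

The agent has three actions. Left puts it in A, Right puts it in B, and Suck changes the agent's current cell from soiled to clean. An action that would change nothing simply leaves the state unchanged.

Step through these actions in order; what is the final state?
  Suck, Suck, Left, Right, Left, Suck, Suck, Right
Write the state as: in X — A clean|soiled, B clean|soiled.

t=1 Suck ⇒ in A — A clean, B clean
t=2 Suck ⇒ in A — A clean, B clean
t=3 Left ⇒ in A — A clean, B clean
t=4 Right ⇒ in B — A clean, B clean
t=5 Left ⇒ in A — A clean, B clean
t=6 Suck ⇒ in A — A clean, B clean
t=7 Suck ⇒ in A — A clean, B clean
t=8 Right ⇒ in B — A clean, B clean

in B — A clean, B clean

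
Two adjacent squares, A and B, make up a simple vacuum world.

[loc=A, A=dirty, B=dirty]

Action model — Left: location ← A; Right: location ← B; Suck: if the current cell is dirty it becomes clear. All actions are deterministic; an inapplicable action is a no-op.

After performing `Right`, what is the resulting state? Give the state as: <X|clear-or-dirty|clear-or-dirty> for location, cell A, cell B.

<B|dirty|dirty>

start: <A|dirty|dirty>
1) do Right; now <B|dirty|dirty>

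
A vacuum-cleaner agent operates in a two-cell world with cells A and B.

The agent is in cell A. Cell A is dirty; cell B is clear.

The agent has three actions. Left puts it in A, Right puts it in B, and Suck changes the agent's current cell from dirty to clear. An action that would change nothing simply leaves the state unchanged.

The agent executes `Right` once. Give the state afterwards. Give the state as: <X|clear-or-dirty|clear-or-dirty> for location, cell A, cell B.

start: <A|dirty|clear>
1. Right → <B|dirty|clear>

<B|dirty|clear>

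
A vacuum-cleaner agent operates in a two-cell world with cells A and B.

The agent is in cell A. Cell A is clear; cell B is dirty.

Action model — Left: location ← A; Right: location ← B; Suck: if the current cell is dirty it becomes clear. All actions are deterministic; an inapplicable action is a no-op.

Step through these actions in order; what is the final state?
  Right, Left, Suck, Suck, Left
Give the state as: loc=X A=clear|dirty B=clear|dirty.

Right (#1): loc=B A=clear B=dirty
Left (#2): loc=A A=clear B=dirty
Suck (#3): loc=A A=clear B=dirty
Suck (#4): loc=A A=clear B=dirty
Left (#5): loc=A A=clear B=dirty

loc=A A=clear B=dirty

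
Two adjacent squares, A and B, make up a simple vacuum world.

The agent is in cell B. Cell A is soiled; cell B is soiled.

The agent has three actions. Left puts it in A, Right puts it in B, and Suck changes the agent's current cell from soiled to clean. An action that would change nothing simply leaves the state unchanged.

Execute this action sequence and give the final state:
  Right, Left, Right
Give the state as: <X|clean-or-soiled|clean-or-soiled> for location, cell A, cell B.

<B|soiled|soiled>

1. Right → <B|soiled|soiled>
2. Left → <A|soiled|soiled>
3. Right → <B|soiled|soiled>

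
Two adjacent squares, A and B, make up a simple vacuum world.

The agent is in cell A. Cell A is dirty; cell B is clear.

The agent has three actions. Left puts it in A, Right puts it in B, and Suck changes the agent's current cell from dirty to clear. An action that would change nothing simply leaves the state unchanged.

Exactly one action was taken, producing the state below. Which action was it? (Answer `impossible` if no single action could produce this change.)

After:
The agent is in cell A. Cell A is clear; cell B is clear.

try  Left: loc=A A=dirty B=clear
try Right: loc=B A=dirty B=clear
try  Suck: loc=A A=clear B=clear  ← match

Suck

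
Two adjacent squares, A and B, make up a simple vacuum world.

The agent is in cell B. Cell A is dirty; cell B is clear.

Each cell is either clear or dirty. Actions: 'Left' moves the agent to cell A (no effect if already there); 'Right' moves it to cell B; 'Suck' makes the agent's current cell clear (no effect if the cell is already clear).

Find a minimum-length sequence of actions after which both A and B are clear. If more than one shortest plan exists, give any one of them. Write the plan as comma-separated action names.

step 1/2 (Left): (A; A:dirty, B:clear)
step 2/2 (Suck): (A; A:clear, B:clear)
min 2: go A then Suck

Left, Suck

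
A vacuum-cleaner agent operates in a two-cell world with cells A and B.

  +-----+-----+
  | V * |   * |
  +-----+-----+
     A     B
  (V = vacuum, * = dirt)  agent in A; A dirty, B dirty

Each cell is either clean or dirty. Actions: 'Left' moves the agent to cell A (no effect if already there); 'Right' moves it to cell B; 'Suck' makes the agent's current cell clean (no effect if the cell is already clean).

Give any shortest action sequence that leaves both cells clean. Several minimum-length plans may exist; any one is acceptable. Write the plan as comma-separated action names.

Suck, Right, Suck

1. Suck → loc=A A=clean B=dirty
2. Right → loc=B A=clean B=dirty
3. Suck → loc=B A=clean B=clean
min 3: Suck A + move + Suck B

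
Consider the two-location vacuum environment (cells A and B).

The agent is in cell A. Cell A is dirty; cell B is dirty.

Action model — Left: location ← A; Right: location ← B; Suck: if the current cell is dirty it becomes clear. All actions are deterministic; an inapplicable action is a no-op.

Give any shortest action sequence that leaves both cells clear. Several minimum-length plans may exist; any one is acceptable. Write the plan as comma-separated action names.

Suck, Right, Suck

[1] after Suck: <A|clear|dirty>
[2] after Right: <B|clear|dirty>
[3] after Suck: <B|clear|clear>
min 3: Suck A + move + Suck B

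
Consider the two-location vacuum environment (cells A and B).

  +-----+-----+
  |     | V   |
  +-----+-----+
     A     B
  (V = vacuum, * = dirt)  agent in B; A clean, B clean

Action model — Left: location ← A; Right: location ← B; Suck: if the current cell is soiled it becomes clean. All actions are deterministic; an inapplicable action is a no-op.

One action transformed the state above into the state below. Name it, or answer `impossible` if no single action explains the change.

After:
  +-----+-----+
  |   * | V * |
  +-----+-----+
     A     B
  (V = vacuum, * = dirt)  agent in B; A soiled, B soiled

impossible

try  Left: in A — A clean, B clean
try Right: in B — A clean, B clean
try  Suck: in B — A clean, B clean
no single action produces the after-state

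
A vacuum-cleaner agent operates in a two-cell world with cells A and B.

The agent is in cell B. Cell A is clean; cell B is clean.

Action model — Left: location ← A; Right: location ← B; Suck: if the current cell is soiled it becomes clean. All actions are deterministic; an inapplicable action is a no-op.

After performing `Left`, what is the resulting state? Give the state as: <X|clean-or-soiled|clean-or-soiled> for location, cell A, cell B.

start: <B|clean|clean>
Left (#1): <A|clean|clean>

<A|clean|clean>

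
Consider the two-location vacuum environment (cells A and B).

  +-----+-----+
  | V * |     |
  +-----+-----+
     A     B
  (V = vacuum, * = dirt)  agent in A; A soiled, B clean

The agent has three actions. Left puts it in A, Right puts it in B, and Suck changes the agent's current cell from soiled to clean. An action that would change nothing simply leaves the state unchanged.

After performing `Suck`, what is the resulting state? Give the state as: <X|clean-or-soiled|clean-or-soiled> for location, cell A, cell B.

<A|clean|clean>

start: <A|soiled|clean>
t=1 Suck ⇒ <A|clean|clean>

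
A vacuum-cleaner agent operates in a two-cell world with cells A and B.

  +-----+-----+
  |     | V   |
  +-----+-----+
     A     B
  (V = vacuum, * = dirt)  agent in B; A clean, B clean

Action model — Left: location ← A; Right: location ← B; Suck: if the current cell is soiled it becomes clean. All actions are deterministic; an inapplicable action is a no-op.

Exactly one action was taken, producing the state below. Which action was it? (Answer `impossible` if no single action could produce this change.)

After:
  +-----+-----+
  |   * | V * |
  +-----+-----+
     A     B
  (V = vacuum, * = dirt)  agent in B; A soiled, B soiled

impossible

try  Left: <A|clean|clean>
try Right: <B|clean|clean>
try  Suck: <B|clean|clean>
no single action produces the after-state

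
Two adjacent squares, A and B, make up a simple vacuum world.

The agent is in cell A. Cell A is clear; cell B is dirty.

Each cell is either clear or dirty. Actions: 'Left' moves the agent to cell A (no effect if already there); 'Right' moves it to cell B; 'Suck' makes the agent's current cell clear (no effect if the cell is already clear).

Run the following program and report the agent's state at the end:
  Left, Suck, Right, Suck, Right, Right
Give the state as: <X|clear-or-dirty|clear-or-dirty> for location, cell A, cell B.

<B|clear|clear>

t=1 Left ⇒ <A|clear|dirty>
t=2 Suck ⇒ <A|clear|dirty>
t=3 Right ⇒ <B|clear|dirty>
t=4 Suck ⇒ <B|clear|clear>
t=5 Right ⇒ <B|clear|clear>
t=6 Right ⇒ <B|clear|clear>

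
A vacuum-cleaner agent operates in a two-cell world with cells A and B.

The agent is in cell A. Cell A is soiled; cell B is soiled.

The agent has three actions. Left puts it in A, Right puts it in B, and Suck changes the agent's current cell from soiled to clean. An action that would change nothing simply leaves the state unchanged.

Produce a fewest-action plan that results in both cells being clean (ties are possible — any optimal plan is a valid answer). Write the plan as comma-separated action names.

Suck, Right, Suck

t=1 Suck ⇒ <A|clean|soiled>
t=2 Right ⇒ <B|clean|soiled>
t=3 Suck ⇒ <B|clean|clean>
min 3: Suck A + move + Suck B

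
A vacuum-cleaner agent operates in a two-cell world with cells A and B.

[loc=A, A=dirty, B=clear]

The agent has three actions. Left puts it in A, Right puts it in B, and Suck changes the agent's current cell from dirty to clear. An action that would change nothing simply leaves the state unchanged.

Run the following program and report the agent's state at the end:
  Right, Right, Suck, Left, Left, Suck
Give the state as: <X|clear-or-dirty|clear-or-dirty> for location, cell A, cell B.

1. Right → <B|dirty|clear>
2. Right → <B|dirty|clear>
3. Suck → <B|dirty|clear>
4. Left → <A|dirty|clear>
5. Left → <A|dirty|clear>
6. Suck → <A|clear|clear>

<A|clear|clear>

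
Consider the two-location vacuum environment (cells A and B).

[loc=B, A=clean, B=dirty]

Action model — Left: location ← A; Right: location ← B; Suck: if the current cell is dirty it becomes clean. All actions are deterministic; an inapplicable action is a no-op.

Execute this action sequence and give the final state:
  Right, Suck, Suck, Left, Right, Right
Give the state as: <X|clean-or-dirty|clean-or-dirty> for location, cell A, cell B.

1. Right → <B|clean|dirty>
2. Suck → <B|clean|clean>
3. Suck → <B|clean|clean>
4. Left → <A|clean|clean>
5. Right → <B|clean|clean>
6. Right → <B|clean|clean>

<B|clean|clean>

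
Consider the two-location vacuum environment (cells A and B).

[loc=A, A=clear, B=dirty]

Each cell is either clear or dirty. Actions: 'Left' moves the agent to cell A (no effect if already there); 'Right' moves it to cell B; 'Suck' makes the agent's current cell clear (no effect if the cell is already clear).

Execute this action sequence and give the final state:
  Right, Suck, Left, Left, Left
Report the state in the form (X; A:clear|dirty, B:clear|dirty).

(A; A:clear, B:clear)

[1] after Right: (B; A:clear, B:dirty)
[2] after Suck: (B; A:clear, B:clear)
[3] after Left: (A; A:clear, B:clear)
[4] after Left: (A; A:clear, B:clear)
[5] after Left: (A; A:clear, B:clear)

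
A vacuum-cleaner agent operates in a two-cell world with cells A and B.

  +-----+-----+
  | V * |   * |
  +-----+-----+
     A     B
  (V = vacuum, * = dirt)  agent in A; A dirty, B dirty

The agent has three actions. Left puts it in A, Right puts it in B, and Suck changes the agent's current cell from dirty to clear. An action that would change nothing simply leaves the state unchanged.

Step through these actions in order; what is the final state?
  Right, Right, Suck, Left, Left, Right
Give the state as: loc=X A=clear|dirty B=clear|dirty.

loc=B A=dirty B=clear

1) do Right; now loc=B A=dirty B=dirty
2) do Right; now loc=B A=dirty B=dirty
3) do Suck; now loc=B A=dirty B=clear
4) do Left; now loc=A A=dirty B=clear
5) do Left; now loc=A A=dirty B=clear
6) do Right; now loc=B A=dirty B=clear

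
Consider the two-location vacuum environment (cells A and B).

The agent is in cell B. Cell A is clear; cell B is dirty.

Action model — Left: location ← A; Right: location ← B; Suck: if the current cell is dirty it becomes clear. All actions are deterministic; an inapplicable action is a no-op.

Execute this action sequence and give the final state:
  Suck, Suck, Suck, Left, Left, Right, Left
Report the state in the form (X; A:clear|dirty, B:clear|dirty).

1. Suck → (B; A:clear, B:clear)
2. Suck → (B; A:clear, B:clear)
3. Suck → (B; A:clear, B:clear)
4. Left → (A; A:clear, B:clear)
5. Left → (A; A:clear, B:clear)
6. Right → (B; A:clear, B:clear)
7. Left → (A; A:clear, B:clear)

(A; A:clear, B:clear)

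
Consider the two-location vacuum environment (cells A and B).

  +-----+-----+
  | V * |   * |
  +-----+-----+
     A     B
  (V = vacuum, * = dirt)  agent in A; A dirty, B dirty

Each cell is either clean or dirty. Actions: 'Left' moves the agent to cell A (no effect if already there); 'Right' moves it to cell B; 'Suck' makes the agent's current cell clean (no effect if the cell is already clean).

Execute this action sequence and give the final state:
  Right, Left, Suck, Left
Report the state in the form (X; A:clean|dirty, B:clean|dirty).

Right (#1): (B; A:dirty, B:dirty)
Left (#2): (A; A:dirty, B:dirty)
Suck (#3): (A; A:clean, B:dirty)
Left (#4): (A; A:clean, B:dirty)

(A; A:clean, B:dirty)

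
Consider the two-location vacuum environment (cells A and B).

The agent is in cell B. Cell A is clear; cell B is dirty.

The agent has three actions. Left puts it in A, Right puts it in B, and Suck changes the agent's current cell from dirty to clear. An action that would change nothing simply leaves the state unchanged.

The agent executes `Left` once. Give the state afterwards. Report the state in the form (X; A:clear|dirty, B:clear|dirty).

start: (B; A:clear, B:dirty)
1. Left → (A; A:clear, B:dirty)

(A; A:clear, B:dirty)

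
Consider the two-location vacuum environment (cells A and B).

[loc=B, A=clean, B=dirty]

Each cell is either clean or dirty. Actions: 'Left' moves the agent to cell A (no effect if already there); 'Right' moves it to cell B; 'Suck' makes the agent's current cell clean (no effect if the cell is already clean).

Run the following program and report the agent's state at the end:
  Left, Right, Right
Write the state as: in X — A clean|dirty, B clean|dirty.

in B — A clean, B dirty

1) do Left; now in A — A clean, B dirty
2) do Right; now in B — A clean, B dirty
3) do Right; now in B — A clean, B dirty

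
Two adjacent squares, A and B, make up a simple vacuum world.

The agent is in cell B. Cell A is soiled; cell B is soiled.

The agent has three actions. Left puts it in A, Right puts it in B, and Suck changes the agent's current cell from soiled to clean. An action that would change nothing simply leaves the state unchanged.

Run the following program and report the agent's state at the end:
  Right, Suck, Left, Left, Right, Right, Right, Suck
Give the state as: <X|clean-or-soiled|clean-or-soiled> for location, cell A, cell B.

<B|soiled|clean>

Right (#1): <B|soiled|soiled>
Suck (#2): <B|soiled|clean>
Left (#3): <A|soiled|clean>
Left (#4): <A|soiled|clean>
Right (#5): <B|soiled|clean>
Right (#6): <B|soiled|clean>
Right (#7): <B|soiled|clean>
Suck (#8): <B|soiled|clean>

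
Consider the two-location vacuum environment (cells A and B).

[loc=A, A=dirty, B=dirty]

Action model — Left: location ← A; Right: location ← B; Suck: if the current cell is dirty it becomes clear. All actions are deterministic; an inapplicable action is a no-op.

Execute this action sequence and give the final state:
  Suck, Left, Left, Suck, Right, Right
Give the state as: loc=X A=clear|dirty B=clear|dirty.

loc=B A=clear B=dirty

Suck (#1): loc=A A=clear B=dirty
Left (#2): loc=A A=clear B=dirty
Left (#3): loc=A A=clear B=dirty
Suck (#4): loc=A A=clear B=dirty
Right (#5): loc=B A=clear B=dirty
Right (#6): loc=B A=clear B=dirty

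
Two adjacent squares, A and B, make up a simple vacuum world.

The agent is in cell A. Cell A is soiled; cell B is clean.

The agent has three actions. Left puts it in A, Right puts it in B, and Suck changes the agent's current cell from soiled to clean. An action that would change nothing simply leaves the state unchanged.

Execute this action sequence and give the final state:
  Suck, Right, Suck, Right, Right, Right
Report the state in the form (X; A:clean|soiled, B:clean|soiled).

1) do Suck; now (A; A:clean, B:clean)
2) do Right; now (B; A:clean, B:clean)
3) do Suck; now (B; A:clean, B:clean)
4) do Right; now (B; A:clean, B:clean)
5) do Right; now (B; A:clean, B:clean)
6) do Right; now (B; A:clean, B:clean)

(B; A:clean, B:clean)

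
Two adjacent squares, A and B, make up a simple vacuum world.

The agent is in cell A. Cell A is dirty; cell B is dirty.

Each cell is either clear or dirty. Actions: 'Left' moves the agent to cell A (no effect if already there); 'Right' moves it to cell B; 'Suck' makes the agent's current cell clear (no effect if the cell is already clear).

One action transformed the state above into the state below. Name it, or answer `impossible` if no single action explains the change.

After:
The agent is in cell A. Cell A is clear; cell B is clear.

impossible

try  Left: loc=A A=dirty B=dirty
try Right: loc=B A=dirty B=dirty
try  Suck: loc=A A=clear B=dirty
no single action produces the after-state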